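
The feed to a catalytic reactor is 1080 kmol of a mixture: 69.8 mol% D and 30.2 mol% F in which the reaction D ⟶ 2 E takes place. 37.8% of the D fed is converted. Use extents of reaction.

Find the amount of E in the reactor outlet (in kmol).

D reacted = 0.378 × 753.8 = 285 kmol; ν_D = −1, so ξ = 285/1 = 285 kmol.
Outlet amounts (n = n₀ + ν ξ):
  D: 753.8 − 1(285) = 468.9
  E: 0 + 2(285) = 569.9
  F: 326.2 (inert)

570 kmol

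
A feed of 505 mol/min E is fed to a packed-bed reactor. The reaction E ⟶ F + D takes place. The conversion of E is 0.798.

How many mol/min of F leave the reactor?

E reacted = 0.798 × 505 = 403 mol/min; ν_E = −1, so ξ = 403/1 = 403 mol/min.
Outlet amounts (n = n₀ + ν ξ):
  E: 505 − 1(403) = 102
  F: 0 + 1(403) = 403
  D: 0 + 1(403) = 403

403 mol/min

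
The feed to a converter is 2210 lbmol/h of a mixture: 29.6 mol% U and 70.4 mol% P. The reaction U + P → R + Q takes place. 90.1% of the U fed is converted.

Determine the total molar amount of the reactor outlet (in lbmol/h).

U reacted = 0.901 × 654.2 = 589.4 lbmol/h; ν_U = −1, so ξ = 589.4/1 = 589.4 lbmol/h.
Outlet amounts (n = n₀ + ν ξ):
  U: 654.2 − 1(589.4) = 64.76
  P: 1556 − 1(589.4) = 966.4
  R: 0 + 1(589.4) = 589.4
  Q: 0 + 1(589.4) = 589.4
Total out = 64.76 + 966.4 + 589.4 + 589.4 = 2210 lbmol/h.

2210 lbmol/h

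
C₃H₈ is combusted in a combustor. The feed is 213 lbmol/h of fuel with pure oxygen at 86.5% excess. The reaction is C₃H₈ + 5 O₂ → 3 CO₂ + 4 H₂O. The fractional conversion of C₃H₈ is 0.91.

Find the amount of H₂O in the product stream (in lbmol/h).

Stoichiometric O₂ = 5 × 213 = 1065 lbmol/h; O₂ fed = 1065 × 1.865 = 1986 lbmol/h.
Fuel reacted = 0.91 × 213 → ξ = 193.8 lbmol/h.
Outlet (n = n₀ + ν ξ):
  C₃H₈: 213 − 1(193.8) = 19.17
  O₂: 1986 − 5(193.8) = 1017
  CO₂: 0 + 3(193.8) = 581.5
  H₂O: 0 + 4(193.8) = 775.3

775 lbmol/h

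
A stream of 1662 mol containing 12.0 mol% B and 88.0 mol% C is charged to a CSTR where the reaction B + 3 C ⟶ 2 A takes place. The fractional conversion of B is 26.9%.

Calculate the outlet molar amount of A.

107 mol

B reacted = 0.269 × 199.4 = 53.65 mol; ν_B = −1, so ξ = 53.65/1 = 53.65 mol.
Outlet amounts (n = n₀ + ν ξ):
  B: 199.4 − 1(53.65) = 145.8
  C: 1463 − 3(53.65) = 1302
  A: 0 + 2(53.65) = 107.3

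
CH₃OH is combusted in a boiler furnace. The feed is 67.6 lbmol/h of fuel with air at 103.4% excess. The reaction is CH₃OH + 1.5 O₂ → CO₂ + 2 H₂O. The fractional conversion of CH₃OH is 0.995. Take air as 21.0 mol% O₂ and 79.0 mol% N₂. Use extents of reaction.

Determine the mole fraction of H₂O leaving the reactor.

Stoichiometric O₂ = 1.5 × 67.6 = 101.4 lbmol/h; O₂ fed = 101.4 × 2.034 = 206.2 lbmol/h.
N₂ fed = 206.2 × 79/21 = 775.9 lbmol/h.
Fuel reacted = 0.995 × 67.6 → ξ = 67.26 lbmol/h.
Outlet (n = n₀ + ν ξ):
  CH₃OH: 67.6 − 1(67.26) = 0.338
  O₂: 206.2 − 1.5(67.26) = 105.4
  N₂: 775.9 (inert)
  CO₂: 0 + 1(67.26) = 67.26
  H₂O: 0 + 2(67.26) = 134.5
Total out = 1083 lbmol/h; y_H₂O = 134.5 / 1083 = 0.1242.

0.124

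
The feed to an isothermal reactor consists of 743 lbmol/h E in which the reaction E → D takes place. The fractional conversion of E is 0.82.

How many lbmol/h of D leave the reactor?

E reacted = 0.82 × 743 = 609.3 lbmol/h; ν_E = −1, so ξ = 609.3/1 = 609.3 lbmol/h.
Outlet amounts (n = n₀ + ν ξ):
  E: 743 − 1(609.3) = 133.7
  D: 0 + 1(609.3) = 609.3

609 lbmol/h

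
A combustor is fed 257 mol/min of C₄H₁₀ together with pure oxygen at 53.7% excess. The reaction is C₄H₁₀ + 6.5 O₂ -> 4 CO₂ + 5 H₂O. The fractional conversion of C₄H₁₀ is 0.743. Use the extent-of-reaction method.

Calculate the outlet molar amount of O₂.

Stoichiometric O₂ = 6.5 × 257 = 1670 mol/min; O₂ fed = 1670 × 1.537 = 2568 mol/min.
Fuel reacted = 0.743 × 257 → ξ = 191 mol/min.
Outlet (n = n₀ + ν ξ):
  C₄H₁₀: 257 − 1(191) = 66.05
  O₂: 2568 − 6.5(191) = 1326
  CO₂: 0 + 4(191) = 763.8
  H₂O: 0 + 5(191) = 954.8

1330 mol/min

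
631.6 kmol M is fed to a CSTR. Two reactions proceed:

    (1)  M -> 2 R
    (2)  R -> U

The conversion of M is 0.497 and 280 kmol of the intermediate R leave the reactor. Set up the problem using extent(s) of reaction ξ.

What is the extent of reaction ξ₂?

ξ₂ = 348 kmol

Conversion of M: M consumed = 1ξ₁ = 0.497 × 631.6 → ξ₁ = 313.9 kmol.
R balance: n_R = 0 + 2ξ₁ − 1ξ₂ = 280 → ξ₂ = (2·313.9 − 280)/1 = 347.8 kmol.
Outlet amounts (n = n₀ + Σ ν·ξ):
  M: 631.6 − 1(313.9) = 317.7
  R: 0 + 2(313.9) − 1(347.8) = 280
  U: 0 + 1(347.8) = 347.8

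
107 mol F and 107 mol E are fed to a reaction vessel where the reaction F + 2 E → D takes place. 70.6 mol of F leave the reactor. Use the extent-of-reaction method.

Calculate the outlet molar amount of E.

34.2 mol

For F: n = n₀ − 1ξ → 70.6 = 107 − 1ξ, giving ξ = 36.4 mol.
Outlet amounts (n = n₀ + ν ξ):
  F: 107 − 1(36.4) = 70.6
  E: 107 − 2(36.4) = 34.2
  D: 0 + 1(36.4) = 36.4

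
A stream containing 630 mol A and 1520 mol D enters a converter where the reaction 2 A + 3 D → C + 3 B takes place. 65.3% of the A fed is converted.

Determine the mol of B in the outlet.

A reacted = 0.653 × 630 = 411.4 mol; ν_A = −2, so ξ = 411.4/2 = 205.7 mol.
Outlet amounts (n = n₀ + ν ξ):
  A: 630 − 2(205.7) = 218.6
  D: 1520 − 3(205.7) = 902.9
  C: 0 + 1(205.7) = 205.7
  B: 0 + 3(205.7) = 617.1

617 mol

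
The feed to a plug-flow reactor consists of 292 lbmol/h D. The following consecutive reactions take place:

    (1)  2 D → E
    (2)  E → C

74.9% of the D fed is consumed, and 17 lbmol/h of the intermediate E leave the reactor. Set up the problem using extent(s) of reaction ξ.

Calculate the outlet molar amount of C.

Conversion of D: D consumed = 2ξ₁ = 0.749 × 292 → ξ₁ = 109.4 lbmol/h.
E balance: n_E = 0 + 1ξ₁ − 1ξ₂ = 17 → ξ₂ = (1·109.4 − 17)/1 = 92.35 lbmol/h.
Outlet amounts (n = n₀ + Σ ν·ξ):
  D: 292 − 2(109.4) = 73.29
  E: 0 + 1(109.4) − 1(92.35) = 17
  C: 0 + 1(92.35) = 92.35

92.4 lbmol/h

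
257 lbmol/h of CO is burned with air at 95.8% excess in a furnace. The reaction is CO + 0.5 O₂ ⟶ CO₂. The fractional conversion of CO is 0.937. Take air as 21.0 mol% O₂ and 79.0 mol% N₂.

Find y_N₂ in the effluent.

0.709

Stoichiometric O₂ = 0.5 × 257 = 128.5 lbmol/h; O₂ fed = 128.5 × 1.958 = 251.6 lbmol/h.
N₂ fed = 251.6 × 79/21 = 946.5 lbmol/h.
Fuel reacted = 0.937 × 257 → ξ = 240.8 lbmol/h.
Outlet (n = n₀ + ν ξ):
  CO: 257 − 1(240.8) = 16.19
  O₂: 251.6 − 0.5(240.8) = 131.2
  N₂: 946.5 (inert)
  CO₂: 0 + 1(240.8) = 240.8
Total out = 1335 lbmol/h; y_N₂ = 946.5 / 1335 = 0.7092.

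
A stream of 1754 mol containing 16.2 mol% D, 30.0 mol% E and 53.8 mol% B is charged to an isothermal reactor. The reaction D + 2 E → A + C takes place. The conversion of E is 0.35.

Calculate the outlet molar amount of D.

192 mol

E reacted = 0.35 × 526.2 = 184.2 mol; ν_E = −2, so ξ = 184.2/2 = 92.09 mol.
Outlet amounts (n = n₀ + ν ξ):
  D: 284.1 − 1(92.09) = 192.1
  E: 526.2 − 2(92.09) = 342
  A: 0 + 1(92.09) = 92.09
  C: 0 + 1(92.09) = 92.09
  B: 943.7 (inert)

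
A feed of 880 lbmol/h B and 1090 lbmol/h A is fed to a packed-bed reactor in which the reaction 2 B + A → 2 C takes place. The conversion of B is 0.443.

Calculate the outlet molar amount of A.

895 lbmol/h

B reacted = 0.443 × 880 = 389.8 lbmol/h; ν_B = −2, so ξ = 389.8/2 = 194.9 lbmol/h.
Outlet amounts (n = n₀ + ν ξ):
  B: 880 − 2(194.9) = 490.2
  A: 1090 − 1(194.9) = 895.1
  C: 0 + 2(194.9) = 389.8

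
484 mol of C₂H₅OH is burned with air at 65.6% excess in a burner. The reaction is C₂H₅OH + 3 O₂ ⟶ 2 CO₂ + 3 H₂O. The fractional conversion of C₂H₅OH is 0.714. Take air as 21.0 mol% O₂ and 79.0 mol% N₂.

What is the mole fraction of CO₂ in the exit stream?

0.0563

Stoichiometric O₂ = 3 × 484 = 1452 mol; O₂ fed = 1452 × 1.656 = 2405 mol.
N₂ fed = 2405 × 79/21 = 9046 mol.
Fuel reacted = 0.714 × 484 → ξ = 345.6 mol.
Outlet (n = n₀ + ν ξ):
  C₂H₅OH: 484 − 1(345.6) = 138.4
  O₂: 2405 − 3(345.6) = 1368
  N₂: 9046 (inert)
  CO₂: 0 + 2(345.6) = 691.2
  H₂O: 0 + 3(345.6) = 1037
Total out = 12280 mol; y_CO₂ = 691.2 / 12280 = 0.05628.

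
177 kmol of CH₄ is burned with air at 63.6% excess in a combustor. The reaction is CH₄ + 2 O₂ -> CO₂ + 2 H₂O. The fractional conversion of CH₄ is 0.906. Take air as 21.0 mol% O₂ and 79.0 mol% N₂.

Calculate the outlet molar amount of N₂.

Stoichiometric O₂ = 2 × 177 = 354 kmol; O₂ fed = 354 × 1.636 = 579.1 kmol.
N₂ fed = 579.1 × 79/21 = 2179 kmol.
Fuel reacted = 0.906 × 177 → ξ = 160.4 kmol.
Outlet (n = n₀ + ν ξ):
  CH₄: 177 − 1(160.4) = 16.64
  O₂: 579.1 − 2(160.4) = 258.4
  N₂: 2179 (inert)
  CO₂: 0 + 1(160.4) = 160.4
  H₂O: 0 + 2(160.4) = 320.7

2180 kmol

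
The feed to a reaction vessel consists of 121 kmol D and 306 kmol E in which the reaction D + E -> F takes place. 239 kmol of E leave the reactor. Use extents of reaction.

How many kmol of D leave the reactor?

54 kmol

For E: n = n₀ − 1ξ → 239 = 306 − 1ξ, giving ξ = 67 kmol.
Outlet amounts (n = n₀ + ν ξ):
  D: 121 − 1(67) = 54
  E: 306 − 1(67) = 239
  F: 0 + 1(67) = 67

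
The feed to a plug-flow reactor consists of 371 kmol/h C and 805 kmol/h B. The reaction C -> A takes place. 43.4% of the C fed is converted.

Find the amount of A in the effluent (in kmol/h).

C reacted = 0.434 × 371 = 161 kmol/h; ν_C = −1, so ξ = 161/1 = 161 kmol/h.
Outlet amounts (n = n₀ + ν ξ):
  C: 371 − 1(161) = 210
  A: 0 + 1(161) = 161
  B: 805 (inert)

161 kmol/h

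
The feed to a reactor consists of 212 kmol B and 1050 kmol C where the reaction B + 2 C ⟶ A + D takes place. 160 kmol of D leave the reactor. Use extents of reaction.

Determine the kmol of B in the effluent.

For D: n = n₀ + 1ξ → 160 = 0 + 1ξ, giving ξ = 160 kmol.
Outlet amounts (n = n₀ + ν ξ):
  B: 212 − 1(160) = 52
  C: 1050 − 2(160) = 730
  A: 0 + 1(160) = 160
  D: 0 + 1(160) = 160

52 kmol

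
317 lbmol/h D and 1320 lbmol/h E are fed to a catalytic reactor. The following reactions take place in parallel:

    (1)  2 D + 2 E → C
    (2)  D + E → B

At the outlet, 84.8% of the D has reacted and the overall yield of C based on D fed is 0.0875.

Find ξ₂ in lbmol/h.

Yield of C: 1ξ₁ / 317 = 0.0875 → ξ₁ = 27.74 lbmol/h.
Conversion of D: 2ξ₁ + 1ξ₂ = 0.848 × 317 = 268.8 → ξ₂ = 213.3 lbmol/h.
Outlet amounts (n = n₀ + Σ ν·ξ):
  D: 317 − 2(27.74) − 1(213.3) = 48.18
  E: 1320 − 2(27.74) − 1(213.3) = 1051
  C: 0 + 1(27.74) = 27.74
  B: 0 + 1(213.3) = 213.3

ξ₂ = 213 lbmol/h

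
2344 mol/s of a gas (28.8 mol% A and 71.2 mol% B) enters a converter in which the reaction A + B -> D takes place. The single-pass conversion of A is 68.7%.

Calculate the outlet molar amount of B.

A reacted = 0.687 × 675.1 = 463.8 mol/s; ν_A = −1, so ξ = 463.8/1 = 463.8 mol/s.
Outlet amounts (n = n₀ + ν ξ):
  A: 675.1 − 1(463.8) = 211.3
  B: 1669 − 1(463.8) = 1205
  D: 0 + 1(463.8) = 463.8

1210 mol/s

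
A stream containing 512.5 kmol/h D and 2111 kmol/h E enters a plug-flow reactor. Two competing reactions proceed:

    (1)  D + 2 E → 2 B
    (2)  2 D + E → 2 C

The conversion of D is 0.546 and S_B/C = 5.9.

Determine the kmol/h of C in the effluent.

70.8 kmol/h

Conversion of D: D consumed = 0.546 × 512.5 = 279.8 kmol/h = 1ξ₁ + 2ξ₂.
Selectivity: 2ξ₁ / (2ξ₂) = 5.9 → ξ₁ = 5.9 ξ₂.
Substitute: (1·5.9 + 2) ξ₂ = 279.8 → ξ₂ = 35.42 kmol/h, ξ₁ = 209 kmol/h.
Outlet amounts (n = n₀ + Σ ν·ξ):
  D: 512.5 − 1(209) − 2(35.42) = 232.7
  E: 2111 − 2(209) − 1(35.42) = 1658
  B: 0 + 2(209) = 418
  C: 0 + 2(35.42) = 70.84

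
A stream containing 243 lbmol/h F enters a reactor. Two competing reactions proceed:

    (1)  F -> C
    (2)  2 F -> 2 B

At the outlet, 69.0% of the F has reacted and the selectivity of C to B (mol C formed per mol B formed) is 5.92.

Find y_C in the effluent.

0.59

Conversion of F: F consumed = 0.69 × 243 = 167.7 lbmol/h = 1ξ₁ + 2ξ₂.
Selectivity: 1ξ₁ / (2ξ₂) = 5.92 → ξ₁ = 11.84 ξ₂.
Substitute: (1·11.84 + 2) ξ₂ = 167.7 → ξ₂ = 12.11 lbmol/h, ξ₁ = 143.4 lbmol/h.
Outlet amounts (n = n₀ + Σ ν·ξ):
  F: 243 − 1(143.4) − 2(12.11) = 75.33
  C: 0 + 1(143.4) = 143.4
  B: 0 + 2(12.11) = 24.23
Total out = 243 lbmol/h; y_C = 143.4 / 243 = 0.5903.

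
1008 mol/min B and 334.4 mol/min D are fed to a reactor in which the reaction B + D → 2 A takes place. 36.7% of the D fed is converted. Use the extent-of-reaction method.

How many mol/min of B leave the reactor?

D reacted = 0.367 × 334.4 = 122.7 mol/min; ν_D = −1, so ξ = 122.7/1 = 122.7 mol/min.
Outlet amounts (n = n₀ + ν ξ):
  B: 1008 − 1(122.7) = 885.3
  D: 334.4 − 1(122.7) = 211.7
  A: 0 + 2(122.7) = 245.4

885 mol/min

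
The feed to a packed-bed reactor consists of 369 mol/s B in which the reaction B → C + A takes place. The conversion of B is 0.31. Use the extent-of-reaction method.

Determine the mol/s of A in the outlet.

114 mol/s

B reacted = 0.31 × 369 = 114.4 mol/s; ν_B = −1, so ξ = 114.4/1 = 114.4 mol/s.
Outlet amounts (n = n₀ + ν ξ):
  B: 369 − 1(114.4) = 254.6
  C: 0 + 1(114.4) = 114.4
  A: 0 + 1(114.4) = 114.4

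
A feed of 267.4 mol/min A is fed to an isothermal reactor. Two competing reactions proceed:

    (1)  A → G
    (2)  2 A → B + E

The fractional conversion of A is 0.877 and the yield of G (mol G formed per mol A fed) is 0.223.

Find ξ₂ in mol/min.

ξ₂ = 87.4 mol/min

Yield of G: 1ξ₁ / 267.4 = 0.223 → ξ₁ = 59.63 mol/min.
Conversion of A: 1ξ₁ + 2ξ₂ = 0.877 × 267.4 = 234.5 → ξ₂ = 87.44 mol/min.
Outlet amounts (n = n₀ + Σ ν·ξ):
  A: 267.4 − 1(59.63) − 2(87.44) = 32.89
  G: 0 + 1(59.63) = 59.63
  B: 0 + 1(87.44) = 87.44
  E: 0 + 1(87.44) = 87.44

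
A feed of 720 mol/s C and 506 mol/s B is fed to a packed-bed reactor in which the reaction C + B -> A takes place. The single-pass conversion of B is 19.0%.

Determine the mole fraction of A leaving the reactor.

0.0851

B reacted = 0.19 × 506 = 96.14 mol/s; ν_B = −1, so ξ = 96.14/1 = 96.14 mol/s.
Outlet amounts (n = n₀ + ν ξ):
  C: 720 − 1(96.14) = 623.9
  B: 506 − 1(96.14) = 409.9
  A: 0 + 1(96.14) = 96.14
Total out = 1130 mol/s; y_A = 96.14 / 1130 = 0.08509.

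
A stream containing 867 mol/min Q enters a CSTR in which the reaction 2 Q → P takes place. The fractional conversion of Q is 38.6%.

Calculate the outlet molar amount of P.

Q reacted = 0.386 × 867 = 334.7 mol/min; ν_Q = −2, so ξ = 334.7/2 = 167.3 mol/min.
Outlet amounts (n = n₀ + ν ξ):
  Q: 867 − 2(167.3) = 532.3
  P: 0 + 1(167.3) = 167.3

167 mol/min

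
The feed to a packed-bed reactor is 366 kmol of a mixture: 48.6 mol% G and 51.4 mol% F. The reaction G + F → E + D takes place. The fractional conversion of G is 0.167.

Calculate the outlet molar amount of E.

G reacted = 0.167 × 177.9 = 29.71 kmol; ν_G = −1, so ξ = 29.71/1 = 29.71 kmol.
Outlet amounts (n = n₀ + ν ξ):
  G: 177.9 − 1(29.71) = 148.2
  F: 188.1 − 1(29.71) = 158.4
  E: 0 + 1(29.71) = 29.71
  D: 0 + 1(29.71) = 29.71

29.7 kmol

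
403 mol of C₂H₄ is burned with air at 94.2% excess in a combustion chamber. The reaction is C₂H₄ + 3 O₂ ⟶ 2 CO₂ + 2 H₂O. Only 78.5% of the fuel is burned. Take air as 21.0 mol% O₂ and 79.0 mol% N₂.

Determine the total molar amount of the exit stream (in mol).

11600 mol

Stoichiometric O₂ = 3 × 403 = 1209 mol; O₂ fed = 1209 × 1.942 = 2348 mol.
N₂ fed = 2348 × 79/21 = 8832 mol.
Fuel reacted = 0.785 × 403 → ξ = 316.4 mol.
Outlet (n = n₀ + ν ξ):
  C₂H₄: 403 − 1(316.4) = 86.64
  O₂: 2348 − 3(316.4) = 1399
  N₂: 8832 (inert)
  CO₂: 0 + 2(316.4) = 632.7
  H₂O: 0 + 2(316.4) = 632.7
Total out = 86.64 + 1399 + 8832 + 632.7 + 632.7 = 11580 mol.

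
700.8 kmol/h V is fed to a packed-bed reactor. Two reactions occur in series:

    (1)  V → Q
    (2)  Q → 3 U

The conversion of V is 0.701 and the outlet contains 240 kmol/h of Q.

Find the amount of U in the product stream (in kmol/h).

754 kmol/h

Conversion of V: V consumed = 1ξ₁ = 0.701 × 700.8 → ξ₁ = 491.3 kmol/h.
Q balance: n_Q = 0 + 1ξ₁ − 1ξ₂ = 240 → ξ₂ = (1·491.3 − 240)/1 = 251.3 kmol/h.
Outlet amounts (n = n₀ + Σ ν·ξ):
  V: 700.8 − 1(491.3) = 209.5
  Q: 0 + 1(491.3) − 1(251.3) = 240
  U: 0 + 3(251.3) = 753.8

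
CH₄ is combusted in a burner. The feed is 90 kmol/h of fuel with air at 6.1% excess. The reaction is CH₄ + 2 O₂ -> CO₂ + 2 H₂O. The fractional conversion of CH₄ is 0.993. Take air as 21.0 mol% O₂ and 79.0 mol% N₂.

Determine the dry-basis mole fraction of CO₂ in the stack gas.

0.109

Stoichiometric O₂ = 2 × 90 = 180 kmol/h; O₂ fed = 180 × 1.061 = 191 kmol/h.
N₂ fed = 191 × 79/21 = 718.4 kmol/h.
Fuel reacted = 0.993 × 90 → ξ = 89.37 kmol/h.
Outlet (n = n₀ + ν ξ):
  CH₄: 90 − 1(89.37) = 0.63
  O₂: 191 − 2(89.37) = 12.24
  N₂: 718.4 (inert)
  CO₂: 0 + 1(89.37) = 89.37
  H₂O: 0 + 2(89.37) = 178.7
Dry total = 820.7 kmol/h; y_CO₂ (dry) = 89.37 / 820.7 = 0.1089.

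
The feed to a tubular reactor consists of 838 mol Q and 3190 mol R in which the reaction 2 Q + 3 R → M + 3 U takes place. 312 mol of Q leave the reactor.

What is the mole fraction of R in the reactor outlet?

0.638

For Q: n = n₀ − 2ξ → 312 = 838 − 2ξ, giving ξ = 263 mol.
Outlet amounts (n = n₀ + ν ξ):
  Q: 838 − 2(263) = 312
  R: 3190 − 3(263) = 2401
  M: 0 + 1(263) = 263
  U: 0 + 3(263) = 789
Total out = 3765 mol; y_R = 2401 / 3765 = 0.6377.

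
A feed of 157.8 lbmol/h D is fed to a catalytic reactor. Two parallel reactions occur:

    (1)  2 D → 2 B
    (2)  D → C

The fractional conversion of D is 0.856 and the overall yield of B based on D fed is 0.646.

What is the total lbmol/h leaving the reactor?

158 lbmol/h

Yield of B: 2ξ₁ / 157.8 = 0.646 → ξ₁ = 50.97 lbmol/h.
Conversion of D: 2ξ₁ + 1ξ₂ = 0.856 × 157.8 = 135.1 → ξ₂ = 33.14 lbmol/h.
Outlet amounts (n = n₀ + Σ ν·ξ):
  D: 157.8 − 2(50.97) − 1(33.14) = 22.72
  B: 0 + 2(50.97) = 101.9
  C: 0 + 1(33.14) = 33.14
Total out = 22.72 + 101.9 + 33.14 = 157.8 lbmol/h.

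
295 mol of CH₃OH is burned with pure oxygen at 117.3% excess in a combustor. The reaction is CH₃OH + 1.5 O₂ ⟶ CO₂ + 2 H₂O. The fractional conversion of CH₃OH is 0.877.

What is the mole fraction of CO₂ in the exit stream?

Stoichiometric O₂ = 1.5 × 295 = 442.5 mol; O₂ fed = 442.5 × 2.173 = 961.6 mol.
Fuel reacted = 0.877 × 295 → ξ = 258.7 mol.
Outlet (n = n₀ + ν ξ):
  CH₃OH: 295 − 1(258.7) = 36.29
  O₂: 961.6 − 1.5(258.7) = 573.5
  CO₂: 0 + 1(258.7) = 258.7
  H₂O: 0 + 2(258.7) = 517.4
Total out = 1386 mol; y_CO₂ = 258.7 / 1386 = 0.1867.

0.187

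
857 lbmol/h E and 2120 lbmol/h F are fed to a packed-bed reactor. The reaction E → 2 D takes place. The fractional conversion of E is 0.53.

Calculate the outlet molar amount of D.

E reacted = 0.53 × 857 = 454.2 lbmol/h; ν_E = −1, so ξ = 454.2/1 = 454.2 lbmol/h.
Outlet amounts (n = n₀ + ν ξ):
  E: 857 − 1(454.2) = 402.8
  D: 0 + 2(454.2) = 908.4
  F: 2120 (inert)

908 lbmol/h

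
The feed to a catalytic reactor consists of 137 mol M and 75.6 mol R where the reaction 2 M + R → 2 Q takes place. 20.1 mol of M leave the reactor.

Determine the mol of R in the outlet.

17.1 mol

For M: n = n₀ − 2ξ → 20.1 = 137 − 2ξ, giving ξ = 58.45 mol.
Outlet amounts (n = n₀ + ν ξ):
  M: 137 − 2(58.45) = 20.1
  R: 75.6 − 1(58.45) = 17.15
  Q: 0 + 2(58.45) = 116.9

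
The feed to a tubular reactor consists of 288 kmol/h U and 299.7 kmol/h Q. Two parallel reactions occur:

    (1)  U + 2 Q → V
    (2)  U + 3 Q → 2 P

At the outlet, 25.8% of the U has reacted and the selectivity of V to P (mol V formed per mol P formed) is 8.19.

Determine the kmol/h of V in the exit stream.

Conversion of U: U consumed = 0.258 × 288 = 74.3 kmol/h = 1ξ₁ + 1ξ₂.
Selectivity: 1ξ₁ / (2ξ₂) = 8.19 → ξ₁ = 16.38 ξ₂.
Substitute: (1·16.38 + 1) ξ₂ = 74.3 → ξ₂ = 4.275 kmol/h, ξ₁ = 70.03 kmol/h.
Outlet amounts (n = n₀ + Σ ν·ξ):
  U: 288 − 1(70.03) − 1(4.275) = 213.7
  Q: 299.7 − 2(70.03) − 3(4.275) = 146.8
  V: 0 + 1(70.03) = 70.03
  P: 0 + 2(4.275) = 8.551

70 kmol/h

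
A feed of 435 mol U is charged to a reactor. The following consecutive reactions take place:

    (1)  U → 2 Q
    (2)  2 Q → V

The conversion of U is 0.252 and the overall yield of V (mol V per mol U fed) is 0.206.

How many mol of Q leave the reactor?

Conversion of U: U consumed = 1ξ₁ = 0.252 × 435 → ξ₁ = 109.6 mol.
Yield of V: 1ξ₂ / 435 = 0.206 → ξ₂ = 89.61 mol.
Outlet amounts (n = n₀ + Σ ν·ξ):
  U: 435 − 1(109.6) = 325.4
  Q: 0 + 2(109.6) − 2(89.61) = 40.02
  V: 0 + 1(89.61) = 89.61

40 mol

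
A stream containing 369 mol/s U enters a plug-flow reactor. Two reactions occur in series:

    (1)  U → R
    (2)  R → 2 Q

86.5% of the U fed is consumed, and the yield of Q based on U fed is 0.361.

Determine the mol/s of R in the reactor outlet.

253 mol/s

Conversion of U: U consumed = 1ξ₁ = 0.865 × 369 → ξ₁ = 319.2 mol/s.
Yield of Q: 2ξ₂ / 369 = 0.361 → ξ₂ = 66.6 mol/s.
Outlet amounts (n = n₀ + Σ ν·ξ):
  U: 369 − 1(319.2) = 49.81
  R: 0 + 1(319.2) − 1(66.6) = 252.6
  Q: 0 + 2(66.6) = 133.2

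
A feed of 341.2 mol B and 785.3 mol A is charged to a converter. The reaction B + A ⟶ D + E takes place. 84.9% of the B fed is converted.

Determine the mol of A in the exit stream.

B reacted = 0.849 × 341.2 = 289.7 mol; ν_B = −1, so ξ = 289.7/1 = 289.7 mol.
Outlet amounts (n = n₀ + ν ξ):
  B: 341.2 − 1(289.7) = 51.52
  A: 785.3 − 1(289.7) = 495.6
  D: 0 + 1(289.7) = 289.7
  E: 0 + 1(289.7) = 289.7

496 mol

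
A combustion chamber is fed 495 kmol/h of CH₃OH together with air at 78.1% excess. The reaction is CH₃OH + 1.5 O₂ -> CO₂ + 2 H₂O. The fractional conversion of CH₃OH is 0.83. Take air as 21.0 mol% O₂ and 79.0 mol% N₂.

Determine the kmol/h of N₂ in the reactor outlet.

4970 kmol/h

Stoichiometric O₂ = 1.5 × 495 = 742.5 kmol/h; O₂ fed = 742.5 × 1.781 = 1322 kmol/h.
N₂ fed = 1322 × 79/21 = 4975 kmol/h.
Fuel reacted = 0.83 × 495 → ξ = 410.8 kmol/h.
Outlet (n = n₀ + ν ξ):
  CH₃OH: 495 − 1(410.8) = 84.15
  O₂: 1322 − 1.5(410.8) = 706.1
  N₂: 4975 (inert)
  CO₂: 0 + 1(410.8) = 410.8
  H₂O: 0 + 2(410.8) = 821.7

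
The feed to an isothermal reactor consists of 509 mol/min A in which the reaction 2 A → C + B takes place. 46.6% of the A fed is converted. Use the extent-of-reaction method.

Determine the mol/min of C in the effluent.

119 mol/min

A reacted = 0.466 × 509 = 237.2 mol/min; ν_A = −2, so ξ = 237.2/2 = 118.6 mol/min.
Outlet amounts (n = n₀ + ν ξ):
  A: 509 − 2(118.6) = 271.8
  C: 0 + 1(118.6) = 118.6
  B: 0 + 1(118.6) = 118.6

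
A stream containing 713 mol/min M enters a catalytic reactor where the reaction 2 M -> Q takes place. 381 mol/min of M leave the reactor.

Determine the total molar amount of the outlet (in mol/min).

For M: n = n₀ − 2ξ → 381 = 713 − 2ξ, giving ξ = 166 mol/min.
Outlet amounts (n = n₀ + ν ξ):
  M: 713 − 2(166) = 381
  Q: 0 + 1(166) = 166
Total out = 381 + 166 = 547 mol/min.

547 mol/min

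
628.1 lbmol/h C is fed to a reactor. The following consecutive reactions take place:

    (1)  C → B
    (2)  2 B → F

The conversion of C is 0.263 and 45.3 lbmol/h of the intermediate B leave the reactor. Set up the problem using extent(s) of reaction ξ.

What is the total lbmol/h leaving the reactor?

568 lbmol/h

Conversion of C: C consumed = 1ξ₁ = 0.263 × 628.1 → ξ₁ = 165.2 lbmol/h.
B balance: n_B = 0 + 1ξ₁ − 2ξ₂ = 45.3 → ξ₂ = (1·165.2 − 45.3)/2 = 59.95 lbmol/h.
Outlet amounts (n = n₀ + Σ ν·ξ):
  C: 628.1 − 1(165.2) = 462.9
  B: 0 + 1(165.2) − 2(59.95) = 45.3
  F: 0 + 1(59.95) = 59.95
Total out = 462.9 + 45.3 + 59.95 = 568.2 lbmol/h.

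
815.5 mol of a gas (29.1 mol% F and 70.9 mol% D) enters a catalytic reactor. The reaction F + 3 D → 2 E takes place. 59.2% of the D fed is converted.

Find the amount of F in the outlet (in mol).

D reacted = 0.592 × 578.2 = 342.3 mol; ν_D = −3, so ξ = 342.3/3 = 114.1 mol.
Outlet amounts (n = n₀ + ν ξ):
  F: 237.3 − 1(114.1) = 123.2
  D: 578.2 − 3(114.1) = 235.9
  E: 0 + 2(114.1) = 228.2

123 mol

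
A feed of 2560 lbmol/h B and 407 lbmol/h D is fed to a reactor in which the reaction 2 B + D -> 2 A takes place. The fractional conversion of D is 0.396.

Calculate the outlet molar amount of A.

D reacted = 0.396 × 407 = 161.2 lbmol/h; ν_D = −1, so ξ = 161.2/1 = 161.2 lbmol/h.
Outlet amounts (n = n₀ + ν ξ):
  B: 2560 − 2(161.2) = 2238
  D: 407 − 1(161.2) = 245.8
  A: 0 + 2(161.2) = 322.3

322 lbmol/h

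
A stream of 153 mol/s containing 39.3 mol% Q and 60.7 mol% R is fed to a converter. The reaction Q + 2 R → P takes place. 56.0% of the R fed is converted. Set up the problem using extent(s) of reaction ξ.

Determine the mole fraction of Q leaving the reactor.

R reacted = 0.56 × 92.87 = 52.01 mol/s; ν_R = −2, so ξ = 52.01/2 = 26 mol/s.
Outlet amounts (n = n₀ + ν ξ):
  Q: 60.13 − 1(26) = 34.13
  R: 92.87 − 2(26) = 40.86
  P: 0 + 1(26) = 26
Total out = 101 mol/s; y_Q = 34.13 / 101 = 0.3379.

0.338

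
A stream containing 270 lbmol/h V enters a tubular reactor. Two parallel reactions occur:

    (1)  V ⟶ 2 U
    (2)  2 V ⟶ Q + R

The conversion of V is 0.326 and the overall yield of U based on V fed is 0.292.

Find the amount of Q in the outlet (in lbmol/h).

Yield of U: 2ξ₁ / 270 = 0.292 → ξ₁ = 39.42 lbmol/h.
Conversion of V: 1ξ₁ + 2ξ₂ = 0.326 × 270 = 88.02 → ξ₂ = 24.3 lbmol/h.
Outlet amounts (n = n₀ + Σ ν·ξ):
  V: 270 − 1(39.42) − 2(24.3) = 182
  U: 0 + 2(39.42) = 78.84
  Q: 0 + 1(24.3) = 24.3
  R: 0 + 1(24.3) = 24.3

24.3 lbmol/h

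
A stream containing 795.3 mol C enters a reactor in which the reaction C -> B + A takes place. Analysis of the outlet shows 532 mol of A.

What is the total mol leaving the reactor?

1330 mol

For A: n = n₀ + 1ξ → 532 = 0 + 1ξ, giving ξ = 532 mol.
Outlet amounts (n = n₀ + ν ξ):
  C: 795.3 − 1(532) = 263.3
  B: 0 + 1(532) = 532
  A: 0 + 1(532) = 532
Total out = 263.3 + 532 + 532 = 1327 mol.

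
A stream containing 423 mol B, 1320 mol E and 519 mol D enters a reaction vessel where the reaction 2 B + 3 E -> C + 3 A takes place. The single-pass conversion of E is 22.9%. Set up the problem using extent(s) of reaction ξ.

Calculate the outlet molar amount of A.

E reacted = 0.229 × 1320 = 302.3 mol; ν_E = −3, so ξ = 302.3/3 = 100.8 mol.
Outlet amounts (n = n₀ + ν ξ):
  B: 423 − 2(100.8) = 221.5
  E: 1320 − 3(100.8) = 1018
  C: 0 + 1(100.8) = 100.8
  A: 0 + 3(100.8) = 302.3
  D: 519 (inert)

302 mol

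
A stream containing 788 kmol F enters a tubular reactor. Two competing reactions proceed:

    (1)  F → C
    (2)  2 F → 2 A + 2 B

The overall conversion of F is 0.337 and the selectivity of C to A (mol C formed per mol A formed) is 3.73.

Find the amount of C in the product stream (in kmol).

Conversion of F: F consumed = 0.337 × 788 = 265.6 kmol = 1ξ₁ + 2ξ₂.
Selectivity: 1ξ₁ / (2ξ₂) = 3.73 → ξ₁ = 7.46 ξ₂.
Substitute: (1·7.46 + 2) ξ₂ = 265.6 → ξ₂ = 28.07 kmol, ξ₁ = 209.4 kmol.
Outlet amounts (n = n₀ + Σ ν·ξ):
  F: 788 − 1(209.4) − 2(28.07) = 522.4
  C: 0 + 1(209.4) = 209.4
  A: 0 + 2(28.07) = 56.14
  B: 0 + 2(28.07) = 56.14

209 kmol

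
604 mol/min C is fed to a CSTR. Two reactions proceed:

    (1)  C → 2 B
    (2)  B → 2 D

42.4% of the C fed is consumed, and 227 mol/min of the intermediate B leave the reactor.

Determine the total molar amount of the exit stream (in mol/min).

1150 mol/min

Conversion of C: C consumed = 1ξ₁ = 0.424 × 604 → ξ₁ = 256.1 mol/min.
B balance: n_B = 0 + 2ξ₁ − 1ξ₂ = 227 → ξ₂ = (2·256.1 − 227)/1 = 285.2 mol/min.
Outlet amounts (n = n₀ + Σ ν·ξ):
  C: 604 − 1(256.1) = 347.9
  B: 0 + 2(256.1) − 1(285.2) = 227
  D: 0 + 2(285.2) = 570.4
Total out = 347.9 + 227 + 570.4 = 1145 mol/min.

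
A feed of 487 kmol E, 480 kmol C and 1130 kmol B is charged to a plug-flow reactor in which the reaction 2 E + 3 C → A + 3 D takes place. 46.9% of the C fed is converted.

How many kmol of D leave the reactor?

C reacted = 0.469 × 480 = 225.1 kmol; ν_C = −3, so ξ = 225.1/3 = 75.04 kmol.
Outlet amounts (n = n₀ + ν ξ):
  E: 487 − 2(75.04) = 336.9
  C: 480 − 3(75.04) = 254.9
  A: 0 + 1(75.04) = 75.04
  D: 0 + 3(75.04) = 225.1
  B: 1130 (inert)

225 kmol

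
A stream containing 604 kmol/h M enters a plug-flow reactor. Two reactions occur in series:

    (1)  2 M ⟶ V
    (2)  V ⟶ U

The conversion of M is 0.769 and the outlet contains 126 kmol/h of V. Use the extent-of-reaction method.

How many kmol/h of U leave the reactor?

Conversion of M: M consumed = 2ξ₁ = 0.769 × 604 → ξ₁ = 232.2 kmol/h.
V balance: n_V = 0 + 1ξ₁ − 1ξ₂ = 126 → ξ₂ = (1·232.2 − 126)/1 = 106.2 kmol/h.
Outlet amounts (n = n₀ + Σ ν·ξ):
  M: 604 − 2(232.2) = 139.5
  V: 0 + 1(232.2) − 1(106.2) = 126
  U: 0 + 1(106.2) = 106.2

106 kmol/h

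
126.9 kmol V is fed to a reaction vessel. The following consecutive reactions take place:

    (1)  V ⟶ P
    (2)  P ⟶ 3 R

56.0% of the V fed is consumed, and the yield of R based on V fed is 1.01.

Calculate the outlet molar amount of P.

Conversion of V: V consumed = 1ξ₁ = 0.56 × 126.9 → ξ₁ = 71.06 kmol.
Yield of R: 3ξ₂ / 126.9 = 1.01 → ξ₂ = 42.72 kmol.
Outlet amounts (n = n₀ + Σ ν·ξ):
  V: 126.9 − 1(71.06) = 55.84
  P: 0 + 1(71.06) − 1(42.72) = 28.34
  R: 0 + 3(42.72) = 128.2

28.3 kmol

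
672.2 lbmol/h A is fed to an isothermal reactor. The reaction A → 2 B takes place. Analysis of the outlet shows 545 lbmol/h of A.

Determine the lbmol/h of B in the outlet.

For A: n = n₀ − 1ξ → 545 = 672.2 − 1ξ, giving ξ = 127.2 lbmol/h.
Outlet amounts (n = n₀ + ν ξ):
  A: 672.2 − 1(127.2) = 545
  B: 0 + 2(127.2) = 254.4

254 lbmol/h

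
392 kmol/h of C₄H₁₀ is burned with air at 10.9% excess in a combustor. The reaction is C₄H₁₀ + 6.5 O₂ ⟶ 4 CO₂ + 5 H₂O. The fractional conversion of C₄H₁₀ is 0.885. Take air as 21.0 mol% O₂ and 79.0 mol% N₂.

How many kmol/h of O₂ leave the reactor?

Stoichiometric O₂ = 6.5 × 392 = 2548 kmol/h; O₂ fed = 2548 × 1.109 = 2826 kmol/h.
N₂ fed = 2826 × 79/21 = 10630 kmol/h.
Fuel reacted = 0.885 × 392 → ξ = 346.9 kmol/h.
Outlet (n = n₀ + ν ξ):
  C₄H₁₀: 392 − 1(346.9) = 45.08
  O₂: 2826 − 6.5(346.9) = 570.8
  N₂: 10630 (inert)
  CO₂: 0 + 4(346.9) = 1388
  H₂O: 0 + 5(346.9) = 1735

571 kmol/h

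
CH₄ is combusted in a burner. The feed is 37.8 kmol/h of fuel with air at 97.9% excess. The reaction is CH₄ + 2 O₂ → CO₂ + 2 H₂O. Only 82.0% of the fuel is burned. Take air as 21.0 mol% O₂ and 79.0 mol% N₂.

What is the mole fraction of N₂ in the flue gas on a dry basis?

Stoichiometric O₂ = 2 × 37.8 = 75.6 kmol/h; O₂ fed = 75.6 × 1.979 = 149.6 kmol/h.
N₂ fed = 149.6 × 79/21 = 562.8 kmol/h.
Fuel reacted = 0.82 × 37.8 → ξ = 31 kmol/h.
Outlet (n = n₀ + ν ξ):
  CH₄: 37.8 − 1(31) = 6.804
  O₂: 149.6 − 2(31) = 87.62
  N₂: 562.8 (inert)
  CO₂: 0 + 1(31) = 31
  H₂O: 0 + 2(31) = 61.99
Dry total = 688.2 kmol/h; y_N₂ (dry) = 562.8 / 688.2 = 0.8178.

0.818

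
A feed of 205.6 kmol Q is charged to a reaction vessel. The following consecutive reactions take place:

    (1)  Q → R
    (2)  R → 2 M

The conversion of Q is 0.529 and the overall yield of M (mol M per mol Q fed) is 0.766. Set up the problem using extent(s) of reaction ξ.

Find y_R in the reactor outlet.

0.106

Conversion of Q: Q consumed = 1ξ₁ = 0.529 × 205.6 → ξ₁ = 108.8 kmol.
Yield of M: 2ξ₂ / 205.6 = 0.766 → ξ₂ = 78.74 kmol.
Outlet amounts (n = n₀ + Σ ν·ξ):
  Q: 205.6 − 1(108.8) = 96.84
  R: 0 + 1(108.8) − 1(78.74) = 30.02
  M: 0 + 2(78.74) = 157.5
Total out = 284.3 kmol; y_R = 30.02 / 284.3 = 0.1056.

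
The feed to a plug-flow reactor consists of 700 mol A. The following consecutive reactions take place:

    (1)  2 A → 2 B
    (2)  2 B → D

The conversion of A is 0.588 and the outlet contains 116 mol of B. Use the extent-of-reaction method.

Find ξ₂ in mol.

ξ₂ = 148 mol

Conversion of A: A consumed = 2ξ₁ = 0.588 × 700 → ξ₁ = 205.8 mol.
B balance: n_B = 0 + 2ξ₁ − 2ξ₂ = 116 → ξ₂ = (2·205.8 − 116)/2 = 147.8 mol.
Outlet amounts (n = n₀ + Σ ν·ξ):
  A: 700 − 2(205.8) = 288.4
  B: 0 + 2(205.8) − 2(147.8) = 116
  D: 0 + 1(147.8) = 147.8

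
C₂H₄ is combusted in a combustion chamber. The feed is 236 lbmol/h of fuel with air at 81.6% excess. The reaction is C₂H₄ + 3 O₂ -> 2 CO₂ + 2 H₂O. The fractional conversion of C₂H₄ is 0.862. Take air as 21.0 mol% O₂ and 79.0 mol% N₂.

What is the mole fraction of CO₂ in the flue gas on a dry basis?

0.0684

Stoichiometric O₂ = 3 × 236 = 708 lbmol/h; O₂ fed = 708 × 1.816 = 1286 lbmol/h.
N₂ fed = 1286 × 79/21 = 4837 lbmol/h.
Fuel reacted = 0.862 × 236 → ξ = 203.4 lbmol/h.
Outlet (n = n₀ + ν ξ):
  C₂H₄: 236 − 1(203.4) = 32.57
  O₂: 1286 − 3(203.4) = 675.4
  N₂: 4837 (inert)
  CO₂: 0 + 2(203.4) = 406.9
  H₂O: 0 + 2(203.4) = 406.9
Dry total = 5952 lbmol/h; y_CO₂ (dry) = 406.9 / 5952 = 0.06836.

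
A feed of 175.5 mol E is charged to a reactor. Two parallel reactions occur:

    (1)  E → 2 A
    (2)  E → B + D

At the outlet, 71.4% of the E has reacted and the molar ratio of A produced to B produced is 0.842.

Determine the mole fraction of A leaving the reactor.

Conversion of E: E consumed = 0.714 × 175.5 = 125.3 mol = 1ξ₁ + 1ξ₂.
Selectivity: 2ξ₁ / (1ξ₂) = 0.842 → ξ₁ = 0.421 ξ₂.
Substitute: (1·0.421 + 1) ξ₂ = 125.3 → ξ₂ = 88.18 mol, ξ₁ = 37.12 mol.
Outlet amounts (n = n₀ + Σ ν·ξ):
  E: 175.5 − 1(37.12) − 1(88.18) = 50.19
  A: 0 + 2(37.12) = 74.25
  B: 0 + 1(88.18) = 88.18
  D: 0 + 1(88.18) = 88.18
Total out = 300.8 mol; y_A = 74.25 / 300.8 = 0.2468.

0.247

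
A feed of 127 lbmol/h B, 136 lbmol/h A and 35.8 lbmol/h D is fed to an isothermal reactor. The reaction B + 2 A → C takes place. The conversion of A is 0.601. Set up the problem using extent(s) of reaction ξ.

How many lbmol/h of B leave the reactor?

A reacted = 0.601 × 136 = 81.74 lbmol/h; ν_A = −2, so ξ = 81.74/2 = 40.87 lbmol/h.
Outlet amounts (n = n₀ + ν ξ):
  B: 127 − 1(40.87) = 86.13
  A: 136 − 2(40.87) = 54.26
  C: 0 + 1(40.87) = 40.87
  D: 35.8 (inert)

86.1 lbmol/h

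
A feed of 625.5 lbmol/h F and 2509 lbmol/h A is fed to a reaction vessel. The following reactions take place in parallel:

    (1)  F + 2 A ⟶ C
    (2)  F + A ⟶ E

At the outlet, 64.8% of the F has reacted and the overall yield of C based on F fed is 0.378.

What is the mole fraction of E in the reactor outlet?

Yield of C: 1ξ₁ / 625.5 = 0.378 → ξ₁ = 236.4 lbmol/h.
Conversion of F: 1ξ₁ + 1ξ₂ = 0.648 × 625.5 = 405.3 → ξ₂ = 168.9 lbmol/h.
Outlet amounts (n = n₀ + Σ ν·ξ):
  F: 625.5 − 1(236.4) − 1(168.9) = 220.2
  A: 2509 − 2(236.4) − 1(168.9) = 1867
  C: 0 + 1(236.4) = 236.4
  E: 0 + 1(168.9) = 168.9
Total out = 2493 lbmol/h; y_E = 168.9 / 2493 = 0.06775.

0.0678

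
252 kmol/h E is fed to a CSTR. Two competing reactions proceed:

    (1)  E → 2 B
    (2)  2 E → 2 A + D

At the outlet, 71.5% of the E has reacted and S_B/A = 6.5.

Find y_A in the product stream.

Conversion of E: E consumed = 0.715 × 252 = 180.2 kmol/h = 1ξ₁ + 2ξ₂.
Selectivity: 2ξ₁ / (2ξ₂) = 6.5 → ξ₁ = 6.5 ξ₂.
Substitute: (1·6.5 + 2) ξ₂ = 180.2 → ξ₂ = 21.2 kmol/h, ξ₁ = 137.8 kmol/h.
Outlet amounts (n = n₀ + Σ ν·ξ):
  E: 252 − 1(137.8) − 2(21.2) = 71.82
  B: 0 + 2(137.8) = 275.6
  A: 0 + 2(21.2) = 42.4
  D: 0 + 1(21.2) = 21.2
Total out = 411 kmol/h; y_A = 42.4 / 411 = 0.1032.

0.103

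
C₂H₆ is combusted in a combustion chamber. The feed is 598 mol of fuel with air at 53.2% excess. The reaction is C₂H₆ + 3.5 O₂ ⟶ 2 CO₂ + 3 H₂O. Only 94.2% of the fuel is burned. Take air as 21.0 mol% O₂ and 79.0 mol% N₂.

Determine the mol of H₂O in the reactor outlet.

Stoichiometric O₂ = 3.5 × 598 = 2093 mol; O₂ fed = 2093 × 1.532 = 3206 mol.
N₂ fed = 3206 × 79/21 = 12060 mol.
Fuel reacted = 0.942 × 598 → ξ = 563.3 mol.
Outlet (n = n₀ + ν ξ):
  C₂H₆: 598 − 1(563.3) = 34.68
  O₂: 3206 − 3.5(563.3) = 1235
  N₂: 12060 (inert)
  CO₂: 0 + 2(563.3) = 1127
  H₂O: 0 + 3(563.3) = 1690

1690 mol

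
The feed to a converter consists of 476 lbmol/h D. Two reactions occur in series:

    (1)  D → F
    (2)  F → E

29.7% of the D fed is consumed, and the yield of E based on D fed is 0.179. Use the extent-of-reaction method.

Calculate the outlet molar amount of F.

56.2 lbmol/h

Conversion of D: D consumed = 1ξ₁ = 0.297 × 476 → ξ₁ = 141.4 lbmol/h.
Yield of E: 1ξ₂ / 476 = 0.179 → ξ₂ = 85.2 lbmol/h.
Outlet amounts (n = n₀ + Σ ν·ξ):
  D: 476 − 1(141.4) = 334.6
  F: 0 + 1(141.4) − 1(85.2) = 56.17
  E: 0 + 1(85.2) = 85.2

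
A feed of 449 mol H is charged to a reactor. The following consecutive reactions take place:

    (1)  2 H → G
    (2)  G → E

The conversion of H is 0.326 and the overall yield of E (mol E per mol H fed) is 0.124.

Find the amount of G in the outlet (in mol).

Conversion of H: H consumed = 2ξ₁ = 0.326 × 449 → ξ₁ = 73.19 mol.
Yield of E: 1ξ₂ / 449 = 0.124 → ξ₂ = 55.68 mol.
Outlet amounts (n = n₀ + Σ ν·ξ):
  H: 449 − 2(73.19) = 302.6
  G: 0 + 1(73.19) − 1(55.68) = 17.51
  E: 0 + 1(55.68) = 55.68

17.5 mol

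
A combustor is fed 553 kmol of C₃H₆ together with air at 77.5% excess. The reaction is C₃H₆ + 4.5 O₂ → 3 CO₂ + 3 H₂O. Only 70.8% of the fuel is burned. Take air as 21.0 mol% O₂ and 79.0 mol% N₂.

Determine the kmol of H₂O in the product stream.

1170 kmol

Stoichiometric O₂ = 4.5 × 553 = 2488 kmol; O₂ fed = 2488 × 1.775 = 4417 kmol.
N₂ fed = 4417 × 79/21 = 16620 kmol.
Fuel reacted = 0.708 × 553 → ξ = 391.5 kmol.
Outlet (n = n₀ + ν ξ):
  C₃H₆: 553 − 1(391.5) = 161.5
  O₂: 4417 − 4.5(391.5) = 2655
  N₂: 16620 (inert)
  CO₂: 0 + 3(391.5) = 1175
  H₂O: 0 + 3(391.5) = 1175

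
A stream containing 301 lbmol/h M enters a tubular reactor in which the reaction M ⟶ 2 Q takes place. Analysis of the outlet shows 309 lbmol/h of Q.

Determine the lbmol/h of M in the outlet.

146 lbmol/h

For Q: n = n₀ + 2ξ → 309 = 0 + 2ξ, giving ξ = 154.5 lbmol/h.
Outlet amounts (n = n₀ + ν ξ):
  M: 301 − 1(154.5) = 146.5
  Q: 0 + 2(154.5) = 309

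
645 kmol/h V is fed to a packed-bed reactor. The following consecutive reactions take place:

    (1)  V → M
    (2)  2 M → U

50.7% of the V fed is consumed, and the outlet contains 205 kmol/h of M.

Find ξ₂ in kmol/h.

ξ₂ = 61 kmol/h

Conversion of V: V consumed = 1ξ₁ = 0.507 × 645 → ξ₁ = 327 kmol/h.
M balance: n_M = 0 + 1ξ₁ − 2ξ₂ = 205 → ξ₂ = (1·327 − 205)/2 = 61.01 kmol/h.
Outlet amounts (n = n₀ + Σ ν·ξ):
  V: 645 − 1(327) = 318
  M: 0 + 1(327) − 2(61.01) = 205
  U: 0 + 1(61.01) = 61.01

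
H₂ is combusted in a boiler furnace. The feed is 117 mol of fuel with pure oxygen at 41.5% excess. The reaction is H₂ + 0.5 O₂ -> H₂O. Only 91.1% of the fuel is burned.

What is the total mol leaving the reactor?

Stoichiometric O₂ = 0.5 × 117 = 58.5 mol; O₂ fed = 58.5 × 1.415 = 82.78 mol.
Fuel reacted = 0.911 × 117 → ξ = 106.6 mol.
Outlet (n = n₀ + ν ξ):
  H₂: 117 − 1(106.6) = 10.41
  O₂: 82.78 − 0.5(106.6) = 29.48
  H₂O: 0 + 1(106.6) = 106.6
Total out = 10.41 + 29.48 + 106.6 = 146.5 mol.

146 mol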